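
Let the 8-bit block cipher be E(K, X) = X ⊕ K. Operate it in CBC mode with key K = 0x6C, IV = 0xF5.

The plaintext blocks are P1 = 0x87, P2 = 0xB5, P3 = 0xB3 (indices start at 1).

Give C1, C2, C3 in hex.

CBC encryption: C_i = E(K, P_i ⊕ C_{i−1}), with C_{0} = IV.
C1: P1 ⊕ 0xF5 = 0x72; E(K, 0x72) = 0x1E.
C2: P2 ⊕ 0x1E = 0xAB; E(K, 0xAB) = 0xC7.
C3: P3 ⊕ 0xC7 = 0x74; E(K, 0x74) = 0x18.

C1 = 0x1E, C2 = 0xC7, C3 = 0x18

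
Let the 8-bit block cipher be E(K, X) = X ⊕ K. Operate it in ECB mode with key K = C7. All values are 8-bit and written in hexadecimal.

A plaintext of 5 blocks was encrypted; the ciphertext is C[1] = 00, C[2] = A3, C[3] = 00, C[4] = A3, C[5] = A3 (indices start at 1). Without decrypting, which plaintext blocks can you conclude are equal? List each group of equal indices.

P[1] = P[3]; P[2] = P[4] = P[5]

ECB encrypts each block independently with the same key, so equal ciphertext blocks imply equal plaintext blocks.
C[1] = C[3] = 00, so P[1] = P[3].
C[2] = C[4] = C[5] = A3, so P[2] = P[4] = P[5].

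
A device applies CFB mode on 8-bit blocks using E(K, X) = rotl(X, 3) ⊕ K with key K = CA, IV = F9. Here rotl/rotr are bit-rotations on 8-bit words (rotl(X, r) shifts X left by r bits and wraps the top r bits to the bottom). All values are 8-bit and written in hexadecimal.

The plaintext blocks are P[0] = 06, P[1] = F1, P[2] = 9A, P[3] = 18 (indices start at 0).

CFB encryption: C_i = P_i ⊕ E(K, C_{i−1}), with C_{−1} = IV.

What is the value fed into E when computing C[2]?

23

C[0]: E(K, F9) = 05; 06 ⊕ 05 = 03.
C[1]: E(K, 03) = D2; F1 ⊕ D2 = 23.
C[2]: E(K, 23) = D3; 9A ⊕ D3 = 49.
So the input to E for block [2] is 23.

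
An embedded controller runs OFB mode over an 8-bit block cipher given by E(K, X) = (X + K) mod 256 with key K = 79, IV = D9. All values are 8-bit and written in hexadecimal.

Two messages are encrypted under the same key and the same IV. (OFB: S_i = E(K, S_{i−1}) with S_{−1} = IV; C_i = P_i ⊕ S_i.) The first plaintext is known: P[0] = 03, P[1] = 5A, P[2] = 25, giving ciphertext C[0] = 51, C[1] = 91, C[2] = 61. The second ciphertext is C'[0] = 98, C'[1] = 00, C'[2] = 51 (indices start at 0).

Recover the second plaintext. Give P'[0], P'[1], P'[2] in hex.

P'[0] = CA, P'[1] = CB, P'[2] = 15

In OFB with a reused IV, both messages share the same keystream S_i, so C_i ⊕ C'_i = P_i ⊕ P'_i and thus P'_i = P_i ⊕ C_i ⊕ C'_i.
P'[0]: 03 ⊕ 51 ⊕ 98 = CA.
P'[1]: 5A ⊕ 91 ⊕ 00 = CB.
P'[2]: 25 ⊕ 61 ⊕ 51 = 15.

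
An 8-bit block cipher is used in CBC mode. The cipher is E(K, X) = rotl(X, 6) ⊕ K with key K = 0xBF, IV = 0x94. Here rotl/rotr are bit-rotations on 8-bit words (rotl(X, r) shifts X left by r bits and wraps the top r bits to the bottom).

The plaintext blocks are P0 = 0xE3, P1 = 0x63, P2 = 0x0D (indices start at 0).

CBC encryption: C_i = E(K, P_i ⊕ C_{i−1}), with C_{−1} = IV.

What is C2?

C0: P0 ⊕ 0x94 = 0x77; E(K, 0x77) = 0x62.
C1: P1 ⊕ 0x62 = 0x01; E(K, 0x01) = 0xFF.
C2: P2 ⊕ 0xFF = 0xF2; E(K, 0xF2) = 0x03.

C2 = 0x03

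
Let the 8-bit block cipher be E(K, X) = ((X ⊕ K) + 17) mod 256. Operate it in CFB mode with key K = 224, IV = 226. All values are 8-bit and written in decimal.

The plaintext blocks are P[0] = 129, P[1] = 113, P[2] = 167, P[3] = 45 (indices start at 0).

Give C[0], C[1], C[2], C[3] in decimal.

CFB encryption: C_i = P_i ⊕ E(K, C_{i−1}), with C_{−1} = IV.
C[0]: E(K, 226) = 19; 129 ⊕ 19 = 146.
C[1]: E(K, 146) = 131; 113 ⊕ 131 = 242.
C[2]: E(K, 242) = 35; 167 ⊕ 35 = 132.
C[3]: E(K, 132) = 117; 45 ⊕ 117 = 88.

C[0] = 146, C[1] = 242, C[2] = 132, C[3] = 88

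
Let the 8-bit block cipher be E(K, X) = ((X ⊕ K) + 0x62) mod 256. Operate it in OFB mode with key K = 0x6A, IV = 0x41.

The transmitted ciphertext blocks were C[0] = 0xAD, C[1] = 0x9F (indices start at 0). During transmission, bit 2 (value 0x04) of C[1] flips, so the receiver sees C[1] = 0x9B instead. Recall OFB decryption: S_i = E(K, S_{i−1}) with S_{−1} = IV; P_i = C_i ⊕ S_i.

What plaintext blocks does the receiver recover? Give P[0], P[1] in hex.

Only C[1] changed, to 0x9B. In OFB, a change in C_i flips the same bit in P_i only; the keystream is unaffected. Decrypting the received ciphertext:
P[0]: S = E(K, 0x41) = 0x8D; 0xAD ⊕ 0x8D = 0x20.
P[1]: S = E(K, 0x8D) = 0x49; 0x9B ⊕ 0x49 = 0xD2.
Blocks that differ from the original plaintext: P[1].

P[0] = 0x20, P[1] = 0xD2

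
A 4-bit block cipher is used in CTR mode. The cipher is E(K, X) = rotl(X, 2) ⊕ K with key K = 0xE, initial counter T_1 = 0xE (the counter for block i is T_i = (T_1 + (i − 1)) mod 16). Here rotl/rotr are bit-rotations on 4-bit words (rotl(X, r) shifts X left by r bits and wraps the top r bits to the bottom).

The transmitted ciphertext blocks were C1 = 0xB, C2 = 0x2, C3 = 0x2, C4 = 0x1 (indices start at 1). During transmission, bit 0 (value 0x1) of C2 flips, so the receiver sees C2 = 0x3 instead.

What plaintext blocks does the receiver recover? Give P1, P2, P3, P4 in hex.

CTR decryption: S_i = E(K, T_i) where T_i is the counter for block i; P_i = C_i ⊕ S_i.
Only C2 changed, to 0x3. In CTR, a change in C_i flips the same bit in P_i only; the keystream is unaffected. Decrypting the received ciphertext:
P1: T = 0xE, S = E(K, T) = 0x5; 0xB ⊕ 0x5 = 0xE.
P2: T = 0xF, S = E(K, T) = 0x1; 0x3 ⊕ 0x1 = 0x2.
P3: T = 0x0, S = E(K, T) = 0xE; 0x2 ⊕ 0xE = 0xC.
P4: T = 0x1, S = E(K, T) = 0xA; 0x1 ⊕ 0xA = 0xB.
Blocks that differ from the original plaintext: P2.

P1 = 0xE, P2 = 0x2, P3 = 0xC, P4 = 0xB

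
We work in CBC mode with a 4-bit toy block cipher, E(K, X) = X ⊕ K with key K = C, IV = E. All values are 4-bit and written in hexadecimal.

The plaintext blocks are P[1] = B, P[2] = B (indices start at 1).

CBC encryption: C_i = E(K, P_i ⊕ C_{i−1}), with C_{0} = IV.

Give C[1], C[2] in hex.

C[1] = 9, C[2] = E

C[1]: P[1] ⊕ E = 5; E(K, 5) = 9.
C[2]: P[2] ⊕ 9 = 2; E(K, 2) = E.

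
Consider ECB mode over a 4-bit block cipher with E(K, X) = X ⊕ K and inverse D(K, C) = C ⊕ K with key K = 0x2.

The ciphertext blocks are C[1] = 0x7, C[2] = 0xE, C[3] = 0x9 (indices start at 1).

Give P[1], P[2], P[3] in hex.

ECB decryption: P_i = D(K, C_i).
P[1]: D(K, 0x7) = 0x5.
P[2]: D(K, 0xE) = 0xC.
P[3]: D(K, 0x9) = 0xB.

P[1] = 0x5, P[2] = 0xC, P[3] = 0xB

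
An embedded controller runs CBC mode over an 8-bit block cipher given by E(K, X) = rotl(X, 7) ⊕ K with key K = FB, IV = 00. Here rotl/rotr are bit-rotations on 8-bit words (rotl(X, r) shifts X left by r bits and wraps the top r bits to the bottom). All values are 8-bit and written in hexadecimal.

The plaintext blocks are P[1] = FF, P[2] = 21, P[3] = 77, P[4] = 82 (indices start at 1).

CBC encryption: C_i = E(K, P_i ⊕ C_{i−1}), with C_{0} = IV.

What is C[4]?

C[1]: P[1] ⊕ 00 = FF; E(K, FF) = 04.
C[2]: P[2] ⊕ 04 = 25; E(K, 25) = 69.
C[3]: P[3] ⊕ 69 = 1E; E(K, 1E) = F4.
C[4]: P[4] ⊕ F4 = 76; E(K, 76) = C0.

C[4] = C0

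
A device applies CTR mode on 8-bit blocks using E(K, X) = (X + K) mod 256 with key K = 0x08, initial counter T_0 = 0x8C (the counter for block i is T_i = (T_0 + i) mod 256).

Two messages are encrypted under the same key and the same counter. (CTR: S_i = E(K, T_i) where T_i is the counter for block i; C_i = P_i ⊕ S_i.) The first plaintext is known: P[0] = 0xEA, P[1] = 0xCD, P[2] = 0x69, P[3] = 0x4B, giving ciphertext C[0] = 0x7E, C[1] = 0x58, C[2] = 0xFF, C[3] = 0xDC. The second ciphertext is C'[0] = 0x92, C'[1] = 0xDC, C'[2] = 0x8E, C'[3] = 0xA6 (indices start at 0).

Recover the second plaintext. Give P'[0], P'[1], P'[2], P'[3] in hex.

P'[0] = 0x06, P'[1] = 0x49, P'[2] = 0x18, P'[3] = 0x31

In CTR with a reused counter, both messages share the same keystream S_i, so C_i ⊕ C'_i = P_i ⊕ P'_i and thus P'_i = P_i ⊕ C_i ⊕ C'_i.
P'[0]: 0xEA ⊕ 0x7E ⊕ 0x92 = 0x06.
P'[1]: 0xCD ⊕ 0x58 ⊕ 0xDC = 0x49.
P'[2]: 0x69 ⊕ 0xFF ⊕ 0x8E = 0x18.
P'[3]: 0x4B ⊕ 0xDC ⊕ 0xA6 = 0x31.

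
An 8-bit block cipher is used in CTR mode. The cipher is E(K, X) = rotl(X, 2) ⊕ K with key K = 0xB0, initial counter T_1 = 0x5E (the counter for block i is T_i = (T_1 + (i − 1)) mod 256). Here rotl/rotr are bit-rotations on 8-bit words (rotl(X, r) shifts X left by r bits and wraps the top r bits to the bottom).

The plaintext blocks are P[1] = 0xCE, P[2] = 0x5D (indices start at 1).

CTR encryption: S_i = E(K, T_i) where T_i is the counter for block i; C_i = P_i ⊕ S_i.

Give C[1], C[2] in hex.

C[1] = 0x07, C[2] = 0x90

C[1]: T = 0x5E, S = E(K, T) = 0xC9; 0xCE ⊕ 0xC9 = 0x07.
C[2]: T = 0x5F, S = E(K, T) = 0xCD; 0x5D ⊕ 0xCD = 0x90.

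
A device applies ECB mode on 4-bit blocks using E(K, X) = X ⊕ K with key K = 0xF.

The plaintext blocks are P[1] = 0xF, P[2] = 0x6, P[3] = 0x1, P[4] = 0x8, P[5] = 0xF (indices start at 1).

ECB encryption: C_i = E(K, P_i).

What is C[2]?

C[2]: E(K, 0x6) = 0x9.

C[2] = 0x9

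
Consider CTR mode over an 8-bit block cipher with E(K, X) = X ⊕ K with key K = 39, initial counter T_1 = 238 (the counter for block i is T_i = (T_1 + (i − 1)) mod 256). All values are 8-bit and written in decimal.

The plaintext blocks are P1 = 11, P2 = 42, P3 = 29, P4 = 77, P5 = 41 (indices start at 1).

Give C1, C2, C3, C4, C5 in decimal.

CTR encryption: S_i = E(K, T_i) where T_i is the counter for block i; C_i = P_i ⊕ S_i.
C1: T = 238, S = E(K, T) = 201; 11 ⊕ 201 = 194.
C2: T = 239, S = E(K, T) = 200; 42 ⊕ 200 = 226.
C3: T = 240, S = E(K, T) = 215; 29 ⊕ 215 = 202.
C4: T = 241, S = E(K, T) = 214; 77 ⊕ 214 = 155.
C5: T = 242, S = E(K, T) = 213; 41 ⊕ 213 = 252.

C1 = 194, C2 = 226, C3 = 202, C4 = 155, C5 = 252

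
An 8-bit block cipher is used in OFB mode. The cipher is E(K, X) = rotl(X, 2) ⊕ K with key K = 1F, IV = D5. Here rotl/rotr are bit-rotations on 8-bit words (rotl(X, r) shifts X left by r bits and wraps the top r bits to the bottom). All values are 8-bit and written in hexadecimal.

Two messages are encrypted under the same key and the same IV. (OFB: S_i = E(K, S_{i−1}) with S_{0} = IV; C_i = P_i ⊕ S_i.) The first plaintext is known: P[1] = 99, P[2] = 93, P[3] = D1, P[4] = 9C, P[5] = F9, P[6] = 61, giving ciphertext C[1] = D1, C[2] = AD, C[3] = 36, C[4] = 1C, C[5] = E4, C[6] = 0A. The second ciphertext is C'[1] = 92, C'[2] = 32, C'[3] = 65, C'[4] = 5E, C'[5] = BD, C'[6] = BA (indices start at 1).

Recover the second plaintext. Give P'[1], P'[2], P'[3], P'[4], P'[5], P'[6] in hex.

In OFB with a reused IV, both messages share the same keystream S_i, so C_i ⊕ C'_i = P_i ⊕ P'_i and thus P'_i = P_i ⊕ C_i ⊕ C'_i.
P'[1]: 99 ⊕ D1 ⊕ 92 = DA.
P'[2]: 93 ⊕ AD ⊕ 32 = 0C.
P'[3]: D1 ⊕ 36 ⊕ 65 = 82.
P'[4]: 9C ⊕ 1C ⊕ 5E = DE.
P'[5]: F9 ⊕ E4 ⊕ BD = A0.
P'[6]: 61 ⊕ 0A ⊕ BA = D1.

P'[1] = DA, P'[2] = 0C, P'[3] = 82, P'[4] = DE, P'[5] = A0, P'[6] = D1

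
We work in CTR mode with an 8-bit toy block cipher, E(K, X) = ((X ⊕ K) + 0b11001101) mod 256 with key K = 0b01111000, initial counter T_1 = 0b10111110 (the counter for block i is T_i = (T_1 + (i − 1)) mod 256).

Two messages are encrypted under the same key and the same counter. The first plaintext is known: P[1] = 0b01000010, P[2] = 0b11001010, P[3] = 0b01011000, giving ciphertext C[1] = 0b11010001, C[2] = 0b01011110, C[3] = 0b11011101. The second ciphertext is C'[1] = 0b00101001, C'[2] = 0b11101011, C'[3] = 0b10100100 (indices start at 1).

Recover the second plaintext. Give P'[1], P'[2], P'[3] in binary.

In CTR with a reused counter, both messages share the same keystream S_i, so C_i ⊕ C'_i = P_i ⊕ P'_i and thus P'_i = P_i ⊕ C_i ⊕ C'_i.
P'[1]: 0b01000010 ⊕ 0b11010001 ⊕ 0b00101001 = 0b10111010.
P'[2]: 0b11001010 ⊕ 0b01011110 ⊕ 0b11101011 = 0b01111111.
P'[3]: 0b01011000 ⊕ 0b11011101 ⊕ 0b10100100 = 0b00100001.

P'[1] = 0b10111010, P'[2] = 0b01111111, P'[3] = 0b00100001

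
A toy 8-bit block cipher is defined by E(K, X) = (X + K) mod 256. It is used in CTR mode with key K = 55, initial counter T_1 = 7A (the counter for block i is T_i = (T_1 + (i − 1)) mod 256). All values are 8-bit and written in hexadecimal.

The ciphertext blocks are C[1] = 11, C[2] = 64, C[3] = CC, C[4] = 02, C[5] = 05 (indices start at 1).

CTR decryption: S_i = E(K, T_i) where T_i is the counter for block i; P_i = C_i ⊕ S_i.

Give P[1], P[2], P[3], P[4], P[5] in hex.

P[1]: T = 7A, S = E(K, T) = CF; 11 ⊕ CF = DE.
P[2]: T = 7B, S = E(K, T) = D0; 64 ⊕ D0 = B4.
P[3]: T = 7C, S = E(K, T) = D1; CC ⊕ D1 = 1D.
P[4]: T = 7D, S = E(K, T) = D2; 02 ⊕ D2 = D0.
P[5]: T = 7E, S = E(K, T) = D3; 05 ⊕ D3 = D6.

P[1] = DE, P[2] = B4, P[3] = 1D, P[4] = D0, P[5] = D6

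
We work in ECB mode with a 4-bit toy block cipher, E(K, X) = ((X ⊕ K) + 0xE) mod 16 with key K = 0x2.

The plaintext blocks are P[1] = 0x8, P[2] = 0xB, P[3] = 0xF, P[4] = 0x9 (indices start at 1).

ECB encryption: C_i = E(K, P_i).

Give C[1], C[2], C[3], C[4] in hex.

C[1]: E(K, 0x8) = 0x8.
C[2]: E(K, 0xB) = 0x7.
C[3]: E(K, 0xF) = 0xB.
C[4]: E(K, 0x9) = 0x9.

C[1] = 0x8, C[2] = 0x7, C[3] = 0xB, C[4] = 0x9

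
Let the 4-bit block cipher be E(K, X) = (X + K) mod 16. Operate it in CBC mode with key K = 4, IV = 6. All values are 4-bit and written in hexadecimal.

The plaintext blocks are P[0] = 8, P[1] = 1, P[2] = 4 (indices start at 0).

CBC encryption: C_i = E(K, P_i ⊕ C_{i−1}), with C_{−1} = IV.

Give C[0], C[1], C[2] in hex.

C[0]: P[0] ⊕ 6 = E; E(K, E) = 2.
C[1]: P[1] ⊕ 2 = 3; E(K, 3) = 7.
C[2]: P[2] ⊕ 7 = 3; E(K, 3) = 7.

C[0] = 2, C[1] = 7, C[2] = 7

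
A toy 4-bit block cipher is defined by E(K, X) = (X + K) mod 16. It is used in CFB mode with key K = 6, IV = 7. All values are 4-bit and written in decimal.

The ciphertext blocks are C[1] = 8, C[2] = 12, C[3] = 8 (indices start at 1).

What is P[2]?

P[2] = 2

CFB decryption: P_i = C_i ⊕ E(K, C_{i−1}), with C_{0} = IV.
P[2]: E(K, 8) = 14; 12 ⊕ 14 = 2.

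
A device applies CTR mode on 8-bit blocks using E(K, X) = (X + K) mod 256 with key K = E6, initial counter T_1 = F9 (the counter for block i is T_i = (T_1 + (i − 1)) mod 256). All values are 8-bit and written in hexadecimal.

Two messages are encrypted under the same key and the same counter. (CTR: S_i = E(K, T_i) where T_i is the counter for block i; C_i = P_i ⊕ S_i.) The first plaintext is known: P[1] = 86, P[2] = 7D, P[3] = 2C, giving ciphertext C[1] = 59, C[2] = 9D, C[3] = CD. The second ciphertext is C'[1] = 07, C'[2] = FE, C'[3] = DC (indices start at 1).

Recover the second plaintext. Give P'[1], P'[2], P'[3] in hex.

P'[1] = D8, P'[2] = 1E, P'[3] = 3D

In CTR with a reused counter, both messages share the same keystream S_i, so C_i ⊕ C'_i = P_i ⊕ P'_i and thus P'_i = P_i ⊕ C_i ⊕ C'_i.
P'[1]: 86 ⊕ 59 ⊕ 07 = D8.
P'[2]: 7D ⊕ 9D ⊕ FE = 1E.
P'[3]: 2C ⊕ CD ⊕ DC = 3D.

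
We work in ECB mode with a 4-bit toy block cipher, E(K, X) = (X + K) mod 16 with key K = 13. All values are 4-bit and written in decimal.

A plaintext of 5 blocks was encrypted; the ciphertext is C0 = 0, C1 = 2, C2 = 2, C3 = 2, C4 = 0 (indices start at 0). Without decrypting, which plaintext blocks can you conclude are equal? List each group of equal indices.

P0 = P4; P1 = P2 = P3

ECB encrypts each block independently with the same key, so equal ciphertext blocks imply equal plaintext blocks.
C0 = C4 = 0, so P0 = P4.
C1 = C2 = C3 = 2, so P1 = P2 = P3.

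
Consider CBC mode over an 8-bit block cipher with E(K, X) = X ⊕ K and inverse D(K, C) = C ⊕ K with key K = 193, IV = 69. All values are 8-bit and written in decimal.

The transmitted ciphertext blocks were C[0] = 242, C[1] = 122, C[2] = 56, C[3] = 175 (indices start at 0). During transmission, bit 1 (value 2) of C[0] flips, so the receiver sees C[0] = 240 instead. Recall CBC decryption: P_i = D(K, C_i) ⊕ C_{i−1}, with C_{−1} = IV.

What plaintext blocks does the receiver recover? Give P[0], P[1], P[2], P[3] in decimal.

P[0] = 116, P[1] = 75, P[2] = 131, P[3] = 86

Only C[0] changed, to 240. In CBC, a change in C_i garbles P_i and flips the same bit in P_{i+1}. Decrypting the received ciphertext:
P[0]: D(K, 240) = 49; 49 ⊕ 69 = 116.
P[1]: D(K, 122) = 187; 187 ⊕ 240 = 75.
P[2]: D(K, 56) = 249; 249 ⊕ 122 = 131.
P[3]: D(K, 175) = 110; 110 ⊕ 56 = 86.
Blocks that differ from the original plaintext: P[0], P[1].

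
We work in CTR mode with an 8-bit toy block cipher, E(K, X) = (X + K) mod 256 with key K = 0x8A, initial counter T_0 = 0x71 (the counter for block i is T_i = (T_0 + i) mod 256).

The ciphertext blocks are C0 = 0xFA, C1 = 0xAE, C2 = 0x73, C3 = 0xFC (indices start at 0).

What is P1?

CTR decryption: S_i = E(K, T_i) where T_i is the counter for block i; P_i = C_i ⊕ S_i.
P1: T = 0x72, S = E(K, T) = 0xFC; 0xAE ⊕ 0xFC = 0x52.

P1 = 0x52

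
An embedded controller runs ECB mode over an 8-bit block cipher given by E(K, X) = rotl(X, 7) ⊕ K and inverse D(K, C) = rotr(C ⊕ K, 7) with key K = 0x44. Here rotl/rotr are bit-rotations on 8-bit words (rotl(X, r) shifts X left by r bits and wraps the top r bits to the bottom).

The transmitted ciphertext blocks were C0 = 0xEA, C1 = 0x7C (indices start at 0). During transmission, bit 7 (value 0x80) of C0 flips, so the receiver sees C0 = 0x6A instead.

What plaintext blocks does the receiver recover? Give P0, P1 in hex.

P0 = 0x5C, P1 = 0x70

ECB decryption: P_i = D(K, C_i).
Only C0 changed, to 0x6A. In ECB, a change in C_i affects only P_i. Decrypting the received ciphertext:
P0: D(K, 0x6A) = 0x5C.
P1: D(K, 0x7C) = 0x70.
Blocks that differ from the original plaintext: P0.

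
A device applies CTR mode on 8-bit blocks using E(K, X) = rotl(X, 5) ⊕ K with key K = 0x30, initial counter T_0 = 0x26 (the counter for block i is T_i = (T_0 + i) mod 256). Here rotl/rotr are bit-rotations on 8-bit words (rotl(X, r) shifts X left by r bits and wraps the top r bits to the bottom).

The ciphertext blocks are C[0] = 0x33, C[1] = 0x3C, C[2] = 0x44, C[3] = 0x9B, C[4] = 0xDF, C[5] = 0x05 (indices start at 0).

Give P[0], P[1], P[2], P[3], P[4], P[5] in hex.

P[0] = 0xC7, P[1] = 0xE8, P[2] = 0x71, P[3] = 0x8E, P[4] = 0xAA, P[5] = 0x50

CTR decryption: S_i = E(K, T_i) where T_i is the counter for block i; P_i = C_i ⊕ S_i.
P[0]: T = 0x26, S = E(K, T) = 0xF4; 0x33 ⊕ 0xF4 = 0xC7.
P[1]: T = 0x27, S = E(K, T) = 0xD4; 0x3C ⊕ 0xD4 = 0xE8.
P[2]: T = 0x28, S = E(K, T) = 0x35; 0x44 ⊕ 0x35 = 0x71.
P[3]: T = 0x29, S = E(K, T) = 0x15; 0x9B ⊕ 0x15 = 0x8E.
P[4]: T = 0x2A, S = E(K, T) = 0x75; 0xDF ⊕ 0x75 = 0xAA.
P[5]: T = 0x2B, S = E(K, T) = 0x55; 0x05 ⊕ 0x55 = 0x50.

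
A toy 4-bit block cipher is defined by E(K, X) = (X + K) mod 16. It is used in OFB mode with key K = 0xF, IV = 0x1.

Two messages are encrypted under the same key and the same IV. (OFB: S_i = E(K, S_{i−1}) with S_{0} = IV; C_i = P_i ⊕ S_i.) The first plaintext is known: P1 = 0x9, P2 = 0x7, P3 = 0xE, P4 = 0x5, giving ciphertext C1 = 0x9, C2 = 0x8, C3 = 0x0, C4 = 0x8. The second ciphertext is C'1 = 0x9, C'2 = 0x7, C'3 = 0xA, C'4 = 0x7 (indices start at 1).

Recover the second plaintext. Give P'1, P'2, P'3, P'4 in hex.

P'1 = 0x9, P'2 = 0x8, P'3 = 0x4, P'4 = 0xA

In OFB with a reused IV, both messages share the same keystream S_i, so C_i ⊕ C'_i = P_i ⊕ P'_i and thus P'_i = P_i ⊕ C_i ⊕ C'_i.
P'1: 0x9 ⊕ 0x9 ⊕ 0x9 = 0x9.
P'2: 0x7 ⊕ 0x8 ⊕ 0x7 = 0x8.
P'3: 0xE ⊕ 0x0 ⊕ 0xA = 0x4.
P'4: 0x5 ⊕ 0x8 ⊕ 0x7 = 0xA.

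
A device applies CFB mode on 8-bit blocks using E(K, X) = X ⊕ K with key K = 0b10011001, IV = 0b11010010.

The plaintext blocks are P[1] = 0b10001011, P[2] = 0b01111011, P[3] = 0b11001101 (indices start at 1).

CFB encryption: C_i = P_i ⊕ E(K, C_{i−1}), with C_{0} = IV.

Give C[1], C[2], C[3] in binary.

C[1] = 0b11000000, C[2] = 0b00100010, C[3] = 0b01110110

C[1]: E(K, 0b11010010) = 0b01001011; 0b10001011 ⊕ 0b01001011 = 0b11000000.
C[2]: E(K, 0b11000000) = 0b01011001; 0b01111011 ⊕ 0b01011001 = 0b00100010.
C[3]: E(K, 0b00100010) = 0b10111011; 0b11001101 ⊕ 0b10111011 = 0b01110110.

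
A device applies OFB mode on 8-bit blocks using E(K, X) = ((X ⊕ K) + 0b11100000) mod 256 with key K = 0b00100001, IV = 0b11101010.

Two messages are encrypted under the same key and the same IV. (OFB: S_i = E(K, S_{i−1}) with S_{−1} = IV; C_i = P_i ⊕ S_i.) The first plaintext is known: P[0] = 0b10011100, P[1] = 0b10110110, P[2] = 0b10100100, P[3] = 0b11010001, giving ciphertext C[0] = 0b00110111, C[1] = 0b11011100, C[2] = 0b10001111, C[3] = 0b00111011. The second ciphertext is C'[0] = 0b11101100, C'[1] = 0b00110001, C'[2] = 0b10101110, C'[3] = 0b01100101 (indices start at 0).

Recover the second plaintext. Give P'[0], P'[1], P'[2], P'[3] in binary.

P'[0] = 0b01000111, P'[1] = 0b01011011, P'[2] = 0b10000101, P'[3] = 0b10001111

In OFB with a reused IV, both messages share the same keystream S_i, so C_i ⊕ C'_i = P_i ⊕ P'_i and thus P'_i = P_i ⊕ C_i ⊕ C'_i.
P'[0]: 0b10011100 ⊕ 0b00110111 ⊕ 0b11101100 = 0b01000111.
P'[1]: 0b10110110 ⊕ 0b11011100 ⊕ 0b00110001 = 0b01011011.
P'[2]: 0b10100100 ⊕ 0b10001111 ⊕ 0b10101110 = 0b10000101.
P'[3]: 0b11010001 ⊕ 0b00111011 ⊕ 0b01100101 = 0b10001111.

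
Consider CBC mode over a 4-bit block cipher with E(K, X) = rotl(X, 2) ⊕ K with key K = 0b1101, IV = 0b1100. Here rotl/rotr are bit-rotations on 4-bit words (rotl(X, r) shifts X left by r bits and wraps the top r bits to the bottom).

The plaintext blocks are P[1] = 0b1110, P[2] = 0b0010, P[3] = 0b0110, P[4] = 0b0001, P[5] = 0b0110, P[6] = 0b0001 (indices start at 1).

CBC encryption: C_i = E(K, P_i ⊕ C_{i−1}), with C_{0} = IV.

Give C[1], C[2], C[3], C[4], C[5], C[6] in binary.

C[1] = 0b0101, C[2] = 0b0000, C[3] = 0b0100, C[4] = 0b1000, C[5] = 0b0110, C[6] = 0b0000

C[1]: P[1] ⊕ 0b1100 = 0b0010; E(K, 0b0010) = 0b0101.
C[2]: P[2] ⊕ 0b0101 = 0b0111; E(K, 0b0111) = 0b0000.
C[3]: P[3] ⊕ 0b0000 = 0b0110; E(K, 0b0110) = 0b0100.
C[4]: P[4] ⊕ 0b0100 = 0b0101; E(K, 0b0101) = 0b1000.
C[5]: P[5] ⊕ 0b1000 = 0b1110; E(K, 0b1110) = 0b0110.
C[6]: P[6] ⊕ 0b0110 = 0b0111; E(K, 0b0111) = 0b0000.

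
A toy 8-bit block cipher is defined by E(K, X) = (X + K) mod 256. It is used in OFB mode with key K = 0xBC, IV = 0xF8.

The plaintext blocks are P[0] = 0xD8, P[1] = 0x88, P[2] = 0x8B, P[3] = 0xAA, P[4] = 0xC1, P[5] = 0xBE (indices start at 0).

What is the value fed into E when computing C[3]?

0x2C

OFB encryption: S_i = E(K, S_{i−1}) with S_{−1} = IV; C_i = P_i ⊕ S_i.
C[0]: S = E(K, 0xF8) = 0xB4; 0xD8 ⊕ 0xB4 = 0x6C.
C[1]: S = E(K, 0xB4) = 0x70; 0x88 ⊕ 0x70 = 0xF8.
C[2]: S = E(K, 0x70) = 0x2C; 0x8B ⊕ 0x2C = 0xA7.
C[3]: S = E(K, 0x2C) = 0xE8; 0xAA ⊕ 0xE8 = 0x42.
So the input to E for block [3] is 0x2C.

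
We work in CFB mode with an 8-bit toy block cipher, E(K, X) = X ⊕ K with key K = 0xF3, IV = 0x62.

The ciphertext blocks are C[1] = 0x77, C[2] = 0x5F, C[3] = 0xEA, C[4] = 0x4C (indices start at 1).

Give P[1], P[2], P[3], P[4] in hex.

CFB decryption: P_i = C_i ⊕ E(K, C_{i−1}), with C_{0} = IV.
P[1]: E(K, 0x62) = 0x91; 0x77 ⊕ 0x91 = 0xE6.
P[2]: E(K, 0x77) = 0x84; 0x5F ⊕ 0x84 = 0xDB.
P[3]: E(K, 0x5F) = 0xAC; 0xEA ⊕ 0xAC = 0x46.
P[4]: E(K, 0xEA) = 0x19; 0x4C ⊕ 0x19 = 0x55.

P[1] = 0xE6, P[2] = 0xDB, P[3] = 0x46, P[4] = 0x55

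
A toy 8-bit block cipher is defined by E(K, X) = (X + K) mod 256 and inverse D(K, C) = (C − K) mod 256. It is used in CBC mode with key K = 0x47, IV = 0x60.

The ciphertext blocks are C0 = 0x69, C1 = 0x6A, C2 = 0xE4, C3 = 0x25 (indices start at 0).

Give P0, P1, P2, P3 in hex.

CBC decryption: P_i = D(K, C_i) ⊕ C_{i−1}, with C_{−1} = IV.
P0: D(K, 0x69) = 0x22; 0x22 ⊕ 0x60 = 0x42.
P1: D(K, 0x6A) = 0x23; 0x23 ⊕ 0x69 = 0x4A.
P2: D(K, 0xE4) = 0x9D; 0x9D ⊕ 0x6A = 0xF7.
P3: D(K, 0x25) = 0xDE; 0xDE ⊕ 0xE4 = 0x3A.

P0 = 0x42, P1 = 0x4A, P2 = 0xF7, P3 = 0x3A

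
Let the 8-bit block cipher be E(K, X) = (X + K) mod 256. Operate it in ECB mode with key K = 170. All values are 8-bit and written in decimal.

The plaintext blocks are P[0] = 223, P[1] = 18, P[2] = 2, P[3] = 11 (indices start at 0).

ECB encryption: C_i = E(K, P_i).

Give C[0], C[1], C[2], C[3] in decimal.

C[0]: E(K, 223) = 137.
C[1]: E(K, 18) = 188.
C[2]: E(K, 2) = 172.
C[3]: E(K, 11) = 181.

C[0] = 137, C[1] = 188, C[2] = 172, C[3] = 181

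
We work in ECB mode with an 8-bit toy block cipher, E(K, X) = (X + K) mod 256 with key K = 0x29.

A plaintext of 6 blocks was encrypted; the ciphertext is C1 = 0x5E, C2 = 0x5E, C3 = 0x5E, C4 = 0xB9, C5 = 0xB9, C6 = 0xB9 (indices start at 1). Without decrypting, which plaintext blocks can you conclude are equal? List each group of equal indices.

ECB encrypts each block independently with the same key, so equal ciphertext blocks imply equal plaintext blocks.
C1 = C2 = C3 = 0x5E, so P1 = P2 = P3.
C4 = C5 = C6 = 0xB9, so P4 = P5 = P6.

P1 = P2 = P3; P4 = P5 = P6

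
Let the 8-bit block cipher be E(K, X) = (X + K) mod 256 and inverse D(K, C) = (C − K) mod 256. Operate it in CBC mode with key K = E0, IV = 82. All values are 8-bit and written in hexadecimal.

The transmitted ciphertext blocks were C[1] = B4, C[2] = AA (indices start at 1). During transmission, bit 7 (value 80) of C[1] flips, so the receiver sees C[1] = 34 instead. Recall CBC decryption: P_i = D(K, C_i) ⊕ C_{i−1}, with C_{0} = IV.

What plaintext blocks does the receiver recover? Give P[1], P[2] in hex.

Only C[1] changed, to 34. In CBC, a change in C_i garbles P_i and flips the same bit in P_{i+1}. Decrypting the received ciphertext:
P[1]: D(K, 34) = 54; 54 ⊕ 82 = D6.
P[2]: D(K, AA) = CA; CA ⊕ 34 = FE.
Blocks that differ from the original plaintext: P[1], P[2].

P[1] = D6, P[2] = FE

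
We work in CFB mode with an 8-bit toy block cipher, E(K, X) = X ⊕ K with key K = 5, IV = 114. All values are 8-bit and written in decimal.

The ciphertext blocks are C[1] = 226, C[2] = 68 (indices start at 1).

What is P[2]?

P[2] = 163

CFB decryption: P_i = C_i ⊕ E(K, C_{i−1}), with C_{0} = IV.
P[2]: E(K, 226) = 231; 68 ⊕ 231 = 163.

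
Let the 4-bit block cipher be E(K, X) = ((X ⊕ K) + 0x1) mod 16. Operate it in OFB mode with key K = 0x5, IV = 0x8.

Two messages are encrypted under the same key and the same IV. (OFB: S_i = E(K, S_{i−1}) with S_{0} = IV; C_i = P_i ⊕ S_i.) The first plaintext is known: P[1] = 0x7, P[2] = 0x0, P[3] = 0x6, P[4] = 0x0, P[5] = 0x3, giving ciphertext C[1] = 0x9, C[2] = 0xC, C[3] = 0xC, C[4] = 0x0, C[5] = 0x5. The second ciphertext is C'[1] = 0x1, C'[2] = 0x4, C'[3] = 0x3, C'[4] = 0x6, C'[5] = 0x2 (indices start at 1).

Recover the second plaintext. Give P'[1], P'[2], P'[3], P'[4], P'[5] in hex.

In OFB with a reused IV, both messages share the same keystream S_i, so C_i ⊕ C'_i = P_i ⊕ P'_i and thus P'_i = P_i ⊕ C_i ⊕ C'_i.
P'[1]: 0x7 ⊕ 0x9 ⊕ 0x1 = 0xF.
P'[2]: 0x0 ⊕ 0xC ⊕ 0x4 = 0x8.
P'[3]: 0x6 ⊕ 0xC ⊕ 0x3 = 0x9.
P'[4]: 0x0 ⊕ 0x0 ⊕ 0x6 = 0x6.
P'[5]: 0x3 ⊕ 0x5 ⊕ 0x2 = 0x4.

P'[1] = 0xF, P'[2] = 0x8, P'[3] = 0x9, P'[4] = 0x6, P'[5] = 0x4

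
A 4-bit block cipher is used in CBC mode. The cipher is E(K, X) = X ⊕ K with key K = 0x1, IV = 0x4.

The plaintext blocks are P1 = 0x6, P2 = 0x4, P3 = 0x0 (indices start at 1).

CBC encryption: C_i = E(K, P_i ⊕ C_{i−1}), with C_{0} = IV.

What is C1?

C1: P1 ⊕ 0x4 = 0x2; E(K, 0x2) = 0x3.

C1 = 0x3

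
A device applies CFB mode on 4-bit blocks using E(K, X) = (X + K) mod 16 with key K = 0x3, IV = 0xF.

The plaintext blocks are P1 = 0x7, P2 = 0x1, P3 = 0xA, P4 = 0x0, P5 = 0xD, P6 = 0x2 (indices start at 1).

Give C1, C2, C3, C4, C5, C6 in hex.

C1 = 0x5, C2 = 0x9, C3 = 0x6, C4 = 0x9, C5 = 0x1, C6 = 0x6

CFB encryption: C_i = P_i ⊕ E(K, C_{i−1}), with C_{0} = IV.
C1: E(K, 0xF) = 0x2; 0x7 ⊕ 0x2 = 0x5.
C2: E(K, 0x5) = 0x8; 0x1 ⊕ 0x8 = 0x9.
C3: E(K, 0x9) = 0xC; 0xA ⊕ 0xC = 0x6.
C4: E(K, 0x6) = 0x9; 0x0 ⊕ 0x9 = 0x9.
C5: E(K, 0x9) = 0xC; 0xD ⊕ 0xC = 0x1.
C6: E(K, 0x1) = 0x4; 0x2 ⊕ 0x4 = 0x6.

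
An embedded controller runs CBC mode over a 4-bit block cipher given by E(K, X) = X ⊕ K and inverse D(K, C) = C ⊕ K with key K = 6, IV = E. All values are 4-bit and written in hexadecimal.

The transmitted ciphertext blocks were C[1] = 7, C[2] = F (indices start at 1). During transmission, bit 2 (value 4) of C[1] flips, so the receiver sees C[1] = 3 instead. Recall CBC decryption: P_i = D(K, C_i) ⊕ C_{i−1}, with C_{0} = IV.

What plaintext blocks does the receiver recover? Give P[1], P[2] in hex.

Only C[1] changed, to 3. In CBC, a change in C_i garbles P_i and flips the same bit in P_{i+1}. Decrypting the received ciphertext:
P[1]: D(K, 3) = 5; 5 ⊕ E = B.
P[2]: D(K, F) = 9; 9 ⊕ 3 = A.
Blocks that differ from the original plaintext: P[1], P[2].

P[1] = B, P[2] = A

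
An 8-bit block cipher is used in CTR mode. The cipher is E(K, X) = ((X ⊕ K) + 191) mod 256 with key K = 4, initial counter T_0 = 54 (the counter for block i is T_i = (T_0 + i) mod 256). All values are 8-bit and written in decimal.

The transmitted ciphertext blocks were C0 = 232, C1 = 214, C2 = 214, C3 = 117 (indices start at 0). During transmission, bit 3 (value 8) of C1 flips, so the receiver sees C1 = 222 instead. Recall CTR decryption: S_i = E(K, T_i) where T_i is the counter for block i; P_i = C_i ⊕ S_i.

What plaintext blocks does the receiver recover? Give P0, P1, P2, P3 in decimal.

P0 = 25, P1 = 44, P2 = 45, P3 = 137

Only C1 changed, to 222. In CTR, a change in C_i flips the same bit in P_i only; the keystream is unaffected. Decrypting the received ciphertext:
P0: T = 54, S = E(K, T) = 241; 232 ⊕ 241 = 25.
P1: T = 55, S = E(K, T) = 242; 222 ⊕ 242 = 44.
P2: T = 56, S = E(K, T) = 251; 214 ⊕ 251 = 45.
P3: T = 57, S = E(K, T) = 252; 117 ⊕ 252 = 137.
Blocks that differ from the original plaintext: P1.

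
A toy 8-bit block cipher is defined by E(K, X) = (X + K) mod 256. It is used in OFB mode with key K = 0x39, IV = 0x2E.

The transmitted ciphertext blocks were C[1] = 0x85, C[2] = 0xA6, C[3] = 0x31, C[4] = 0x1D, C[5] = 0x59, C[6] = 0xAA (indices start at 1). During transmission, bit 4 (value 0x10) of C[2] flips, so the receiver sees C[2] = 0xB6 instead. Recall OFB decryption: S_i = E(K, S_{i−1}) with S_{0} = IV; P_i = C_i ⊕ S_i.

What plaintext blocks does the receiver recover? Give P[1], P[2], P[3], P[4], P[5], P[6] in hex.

Only C[2] changed, to 0xB6. In OFB, a change in C_i flips the same bit in P_i only; the keystream is unaffected. Decrypting the received ciphertext:
P[1]: S = E(K, 0x2E) = 0x67; 0x85 ⊕ 0x67 = 0xE2.
P[2]: S = E(K, 0x67) = 0xA0; 0xB6 ⊕ 0xA0 = 0x16.
P[3]: S = E(K, 0xA0) = 0xD9; 0x31 ⊕ 0xD9 = 0xE8.
P[4]: S = E(K, 0xD9) = 0x12; 0x1D ⊕ 0x12 = 0x0F.
P[5]: S = E(K, 0x12) = 0x4B; 0x59 ⊕ 0x4B = 0x12.
P[6]: S = E(K, 0x4B) = 0x84; 0xAA ⊕ 0x84 = 0x2E.
Blocks that differ from the original plaintext: P[2].

P[1] = 0xE2, P[2] = 0x16, P[3] = 0xE8, P[4] = 0x0F, P[5] = 0x12, P[6] = 0x2E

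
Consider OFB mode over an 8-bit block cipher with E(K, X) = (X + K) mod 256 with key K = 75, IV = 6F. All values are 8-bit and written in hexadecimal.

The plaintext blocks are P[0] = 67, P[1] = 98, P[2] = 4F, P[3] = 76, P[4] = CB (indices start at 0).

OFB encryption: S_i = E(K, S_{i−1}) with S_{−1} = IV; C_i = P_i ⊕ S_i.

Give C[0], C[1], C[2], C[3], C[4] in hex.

C[0] = 83, C[1] = C1, C[2] = 81, C[3] = 35, C[4] = 73

C[0]: S = E(K, 6F) = E4; 67 ⊕ E4 = 83.
C[1]: S = E(K, E4) = 59; 98 ⊕ 59 = C1.
C[2]: S = E(K, 59) = CE; 4F ⊕ CE = 81.
C[3]: S = E(K, CE) = 43; 76 ⊕ 43 = 35.
C[4]: S = E(K, 43) = B8; CB ⊕ B8 = 73.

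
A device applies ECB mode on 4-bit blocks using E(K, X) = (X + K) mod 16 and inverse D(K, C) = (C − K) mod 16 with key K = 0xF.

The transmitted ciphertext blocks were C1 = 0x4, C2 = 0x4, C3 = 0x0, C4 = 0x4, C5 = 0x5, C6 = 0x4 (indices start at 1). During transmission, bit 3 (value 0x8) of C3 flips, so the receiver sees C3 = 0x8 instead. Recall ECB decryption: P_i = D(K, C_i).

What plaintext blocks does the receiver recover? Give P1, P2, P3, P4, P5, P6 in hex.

P1 = 0x5, P2 = 0x5, P3 = 0x9, P4 = 0x5, P5 = 0x6, P6 = 0x5

Only C3 changed, to 0x8. In ECB, a change in C_i affects only P_i. Decrypting the received ciphertext:
P1: D(K, 0x4) = 0x5.
P2: D(K, 0x4) = 0x5.
P3: D(K, 0x8) = 0x9.
P4: D(K, 0x4) = 0x5.
P5: D(K, 0x5) = 0x6.
P6: D(K, 0x4) = 0x5.
Blocks that differ from the original plaintext: P3.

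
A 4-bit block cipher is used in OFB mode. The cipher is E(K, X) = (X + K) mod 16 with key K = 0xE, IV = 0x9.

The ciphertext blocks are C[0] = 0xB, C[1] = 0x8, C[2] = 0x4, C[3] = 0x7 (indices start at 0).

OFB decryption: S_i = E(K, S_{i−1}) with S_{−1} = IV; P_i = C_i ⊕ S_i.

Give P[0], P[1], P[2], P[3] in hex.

P[0] = 0xC, P[1] = 0xD, P[2] = 0x7, P[3] = 0x6

P[0]: S = E(K, 0x9) = 0x7; 0xB ⊕ 0x7 = 0xC.
P[1]: S = E(K, 0x7) = 0x5; 0x8 ⊕ 0x5 = 0xD.
P[2]: S = E(K, 0x5) = 0x3; 0x4 ⊕ 0x3 = 0x7.
P[3]: S = E(K, 0x3) = 0x1; 0x7 ⊕ 0x1 = 0x6.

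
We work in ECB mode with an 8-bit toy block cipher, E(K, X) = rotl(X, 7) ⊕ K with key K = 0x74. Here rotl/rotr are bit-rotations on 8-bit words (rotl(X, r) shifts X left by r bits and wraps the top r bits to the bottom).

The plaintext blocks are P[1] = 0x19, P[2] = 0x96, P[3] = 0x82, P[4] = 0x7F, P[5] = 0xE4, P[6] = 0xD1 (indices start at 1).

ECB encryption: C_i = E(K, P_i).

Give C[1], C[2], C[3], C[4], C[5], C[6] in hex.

C[1] = 0xF8, C[2] = 0x3F, C[3] = 0x35, C[4] = 0xCB, C[5] = 0x06, C[6] = 0x9C

C[1]: E(K, 0x19) = 0xF8.
C[2]: E(K, 0x96) = 0x3F.
C[3]: E(K, 0x82) = 0x35.
C[4]: E(K, 0x7F) = 0xCB.
C[5]: E(K, 0xE4) = 0x06.
C[6]: E(K, 0xD1) = 0x9C.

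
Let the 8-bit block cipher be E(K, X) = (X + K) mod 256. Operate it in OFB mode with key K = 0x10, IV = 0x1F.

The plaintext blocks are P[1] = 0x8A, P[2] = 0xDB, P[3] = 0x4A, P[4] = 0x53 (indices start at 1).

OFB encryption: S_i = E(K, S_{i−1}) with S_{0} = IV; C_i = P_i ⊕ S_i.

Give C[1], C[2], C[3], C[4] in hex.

C[1] = 0xA5, C[2] = 0xE4, C[3] = 0x05, C[4] = 0x0C

C[1]: S = E(K, 0x1F) = 0x2F; 0x8A ⊕ 0x2F = 0xA5.
C[2]: S = E(K, 0x2F) = 0x3F; 0xDB ⊕ 0x3F = 0xE4.
C[3]: S = E(K, 0x3F) = 0x4F; 0x4A ⊕ 0x4F = 0x05.
C[4]: S = E(K, 0x4F) = 0x5F; 0x53 ⊕ 0x5F = 0x0C.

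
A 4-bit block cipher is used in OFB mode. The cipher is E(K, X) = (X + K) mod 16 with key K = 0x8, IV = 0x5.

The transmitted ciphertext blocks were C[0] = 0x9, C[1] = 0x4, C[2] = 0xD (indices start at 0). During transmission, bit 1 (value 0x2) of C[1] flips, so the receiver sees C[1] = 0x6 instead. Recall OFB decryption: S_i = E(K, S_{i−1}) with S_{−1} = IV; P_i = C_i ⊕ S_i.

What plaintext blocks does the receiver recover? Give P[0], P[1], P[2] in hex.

Only C[1] changed, to 0x6. In OFB, a change in C_i flips the same bit in P_i only; the keystream is unaffected. Decrypting the received ciphertext:
P[0]: S = E(K, 0x5) = 0xD; 0x9 ⊕ 0xD = 0x4.
P[1]: S = E(K, 0xD) = 0x5; 0x6 ⊕ 0x5 = 0x3.
P[2]: S = E(K, 0x5) = 0xD; 0xD ⊕ 0xD = 0x0.
Blocks that differ from the original plaintext: P[1].

P[0] = 0x4, P[1] = 0x3, P[2] = 0x0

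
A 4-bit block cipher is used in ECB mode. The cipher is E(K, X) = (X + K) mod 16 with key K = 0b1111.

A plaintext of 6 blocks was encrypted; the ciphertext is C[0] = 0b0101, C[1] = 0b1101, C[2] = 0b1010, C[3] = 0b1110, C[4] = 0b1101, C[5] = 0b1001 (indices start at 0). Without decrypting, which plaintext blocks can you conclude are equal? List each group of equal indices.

ECB encrypts each block independently with the same key, so equal ciphertext blocks imply equal plaintext blocks.
C[1] = C[4] = 0b1101, so P[1] = P[4].

P[1] = P[4]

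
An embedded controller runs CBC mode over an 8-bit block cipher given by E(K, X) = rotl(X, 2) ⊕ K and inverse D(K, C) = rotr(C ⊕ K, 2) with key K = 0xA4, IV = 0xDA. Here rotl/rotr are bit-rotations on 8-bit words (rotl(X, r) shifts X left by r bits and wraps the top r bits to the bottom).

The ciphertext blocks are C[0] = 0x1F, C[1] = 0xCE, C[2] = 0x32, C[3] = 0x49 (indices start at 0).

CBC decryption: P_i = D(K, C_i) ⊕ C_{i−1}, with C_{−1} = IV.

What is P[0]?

P[0]: D(K, 0x1F) = 0xEE; 0xEE ⊕ 0xDA = 0x34.

P[0] = 0x34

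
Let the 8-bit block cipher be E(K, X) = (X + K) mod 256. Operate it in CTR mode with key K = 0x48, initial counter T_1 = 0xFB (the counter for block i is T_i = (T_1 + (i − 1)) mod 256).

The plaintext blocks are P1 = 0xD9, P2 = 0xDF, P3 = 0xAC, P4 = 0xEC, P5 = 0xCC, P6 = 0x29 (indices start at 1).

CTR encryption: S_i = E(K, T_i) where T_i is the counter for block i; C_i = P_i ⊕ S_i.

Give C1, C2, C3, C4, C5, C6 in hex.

C1: T = 0xFB, S = E(K, T) = 0x43; 0xD9 ⊕ 0x43 = 0x9A.
C2: T = 0xFC, S = E(K, T) = 0x44; 0xDF ⊕ 0x44 = 0x9B.
C3: T = 0xFD, S = E(K, T) = 0x45; 0xAC ⊕ 0x45 = 0xE9.
C4: T = 0xFE, S = E(K, T) = 0x46; 0xEC ⊕ 0x46 = 0xAA.
C5: T = 0xFF, S = E(K, T) = 0x47; 0xCC ⊕ 0x47 = 0x8B.
C6: T = 0x00, S = E(K, T) = 0x48; 0x29 ⊕ 0x48 = 0x61.

C1 = 0x9A, C2 = 0x9B, C3 = 0xE9, C4 = 0xAA, C5 = 0x8B, C6 = 0x61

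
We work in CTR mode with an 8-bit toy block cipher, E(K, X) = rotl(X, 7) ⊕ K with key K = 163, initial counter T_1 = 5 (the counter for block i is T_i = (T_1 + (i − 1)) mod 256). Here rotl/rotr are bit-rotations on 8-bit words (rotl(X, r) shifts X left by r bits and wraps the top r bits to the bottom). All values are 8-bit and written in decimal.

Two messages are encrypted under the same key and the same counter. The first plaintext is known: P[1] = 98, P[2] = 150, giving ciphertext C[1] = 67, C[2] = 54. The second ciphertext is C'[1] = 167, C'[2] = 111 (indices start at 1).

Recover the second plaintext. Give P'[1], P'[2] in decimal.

In CTR with a reused counter, both messages share the same keystream S_i, so C_i ⊕ C'_i = P_i ⊕ P'_i and thus P'_i = P_i ⊕ C_i ⊕ C'_i.
P'[1]: 98 ⊕ 67 ⊕ 167 = 134.
P'[2]: 150 ⊕ 54 ⊕ 111 = 207.

P'[1] = 134, P'[2] = 207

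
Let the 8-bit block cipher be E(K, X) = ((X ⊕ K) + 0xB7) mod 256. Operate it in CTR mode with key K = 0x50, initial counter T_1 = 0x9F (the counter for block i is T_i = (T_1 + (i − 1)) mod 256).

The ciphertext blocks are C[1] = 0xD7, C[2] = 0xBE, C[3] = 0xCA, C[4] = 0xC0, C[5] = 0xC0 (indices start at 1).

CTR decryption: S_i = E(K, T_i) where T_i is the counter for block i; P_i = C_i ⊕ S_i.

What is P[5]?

P[5]: T = 0xA3, S = E(K, T) = 0xAA; 0xC0 ⊕ 0xAA = 0x6A.

P[5] = 0x6A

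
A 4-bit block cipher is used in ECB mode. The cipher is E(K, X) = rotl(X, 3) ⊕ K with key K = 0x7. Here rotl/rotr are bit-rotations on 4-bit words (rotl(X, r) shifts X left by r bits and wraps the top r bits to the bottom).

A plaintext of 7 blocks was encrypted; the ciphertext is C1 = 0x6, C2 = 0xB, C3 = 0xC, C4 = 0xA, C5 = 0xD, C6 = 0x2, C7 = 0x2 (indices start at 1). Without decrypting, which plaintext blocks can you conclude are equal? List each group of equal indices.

ECB encrypts each block independently with the same key, so equal ciphertext blocks imply equal plaintext blocks.
C6 = C7 = 0x2, so P6 = P7.

P6 = P7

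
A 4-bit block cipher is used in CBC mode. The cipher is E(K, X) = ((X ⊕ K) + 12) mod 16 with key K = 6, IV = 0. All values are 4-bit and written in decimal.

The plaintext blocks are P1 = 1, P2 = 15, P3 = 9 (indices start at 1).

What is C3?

CBC encryption: C_i = E(K, P_i ⊕ C_{i−1}), with C_{0} = IV.
C1: P1 ⊕ 0 = 1; E(K, 1) = 3.
C2: P2 ⊕ 3 = 12; E(K, 12) = 6.
C3: P3 ⊕ 6 = 15; E(K, 15) = 5.

C3 = 5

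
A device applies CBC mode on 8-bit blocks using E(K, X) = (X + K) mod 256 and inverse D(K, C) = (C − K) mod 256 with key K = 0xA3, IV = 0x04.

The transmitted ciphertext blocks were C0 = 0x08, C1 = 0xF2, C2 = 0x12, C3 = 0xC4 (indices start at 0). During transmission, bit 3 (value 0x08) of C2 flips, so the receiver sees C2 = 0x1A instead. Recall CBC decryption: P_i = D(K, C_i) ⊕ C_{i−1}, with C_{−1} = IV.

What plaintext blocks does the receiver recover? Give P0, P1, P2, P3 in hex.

P0 = 0x61, P1 = 0x47, P2 = 0x85, P3 = 0x3B

Only C2 changed, to 0x1A. In CBC, a change in C_i garbles P_i and flips the same bit in P_{i+1}. Decrypting the received ciphertext:
P0: D(K, 0x08) = 0x65; 0x65 ⊕ 0x04 = 0x61.
P1: D(K, 0xF2) = 0x4F; 0x4F ⊕ 0x08 = 0x47.
P2: D(K, 0x1A) = 0x77; 0x77 ⊕ 0xF2 = 0x85.
P3: D(K, 0xC4) = 0x21; 0x21 ⊕ 0x1A = 0x3B.
Blocks that differ from the original plaintext: P2, P3.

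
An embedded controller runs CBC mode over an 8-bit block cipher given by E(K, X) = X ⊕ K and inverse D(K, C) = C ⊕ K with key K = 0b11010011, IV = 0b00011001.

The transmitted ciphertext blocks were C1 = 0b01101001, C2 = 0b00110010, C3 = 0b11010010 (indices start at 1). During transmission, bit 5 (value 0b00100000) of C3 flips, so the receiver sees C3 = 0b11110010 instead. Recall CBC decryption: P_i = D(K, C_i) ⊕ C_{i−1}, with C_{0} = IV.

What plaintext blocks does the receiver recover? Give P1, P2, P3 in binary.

Only C3 changed, to 0b11110010. In CBC, a change in C_i garbles P_i and flips the same bit in P_{i+1}. Decrypting the received ciphertext:
P1: D(K, 0b01101001) = 0b10111010; 0b10111010 ⊕ 0b00011001 = 0b10100011.
P2: D(K, 0b00110010) = 0b11100001; 0b11100001 ⊕ 0b01101001 = 0b10001000.
P3: D(K, 0b11110010) = 0b00100001; 0b00100001 ⊕ 0b00110010 = 0b00010011.
Blocks that differ from the original plaintext: P3.

P1 = 0b10100011, P2 = 0b10001000, P3 = 0b00010011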